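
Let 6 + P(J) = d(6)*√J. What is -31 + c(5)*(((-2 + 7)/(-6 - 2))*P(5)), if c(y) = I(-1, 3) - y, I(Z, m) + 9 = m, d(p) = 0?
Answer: -289/4 ≈ -72.250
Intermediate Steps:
I(Z, m) = -9 + m
P(J) = -6 (P(J) = -6 + 0*√J = -6 + 0 = -6)
c(y) = -6 - y (c(y) = (-9 + 3) - y = -6 - y)
-31 + c(5)*(((-2 + 7)/(-6 - 2))*P(5)) = -31 + (-6 - 1*5)*(((-2 + 7)/(-6 - 2))*(-6)) = -31 + (-6 - 5)*((5/(-8))*(-6)) = -31 - 11*5*(-⅛)*(-6) = -31 - (-55)*(-6)/8 = -31 - 11*15/4 = -31 - 165/4 = -289/4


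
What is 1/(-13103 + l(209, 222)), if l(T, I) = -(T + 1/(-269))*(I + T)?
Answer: -269/27755527 ≈ -9.6918e-6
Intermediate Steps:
l(T, I) = -(-1/269 + T)*(I + T) (l(T, I) = -(T - 1/269)*(I + T) = -(-1/269 + T)*(I + T))
1/(-13103 + l(209, 222)) = 1/(-13103 + (-1*209² + (1/269)*222 + (1/269)*209 - 1*222*209)) = 1/(-13103 + (-1*43681 + 222/269 + 209/269 - 46398)) = 1/(-13103 + (-43681 + 222/269 + 209/269 - 46398)) = 1/(-13103 - 24230820/269) = 1/(-27755527/269) = -269/27755527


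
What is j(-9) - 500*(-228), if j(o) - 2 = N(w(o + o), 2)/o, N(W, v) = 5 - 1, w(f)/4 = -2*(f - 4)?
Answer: 1026014/9 ≈ 1.1400e+5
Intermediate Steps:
w(f) = 32 - 8*f (w(f) = 4*(-2*(f - 4)) = 4*(-2*(-4 + f)) = 4*(8 - 2*f) = 32 - 8*f)
N(W, v) = 4
j(o) = 2 + 4/o
j(-9) - 500*(-228) = (2 + 4/(-9)) - 500*(-228) = (2 + 4*(-⅑)) + 114000 = (2 - 4/9) + 114000 = 14/9 + 114000 = 1026014/9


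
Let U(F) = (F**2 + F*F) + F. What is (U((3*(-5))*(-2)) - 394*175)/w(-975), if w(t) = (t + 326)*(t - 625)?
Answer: -839/12980 ≈ -0.064638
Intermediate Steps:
w(t) = (-625 + t)*(326 + t) (w(t) = (326 + t)*(-625 + t) = (-625 + t)*(326 + t))
U(F) = F + 2*F**2 (U(F) = (F**2 + F**2) + F = 2*F**2 + F = F + 2*F**2)
(U((3*(-5))*(-2)) - 394*175)/w(-975) = (((3*(-5))*(-2))*(1 + 2*((3*(-5))*(-2))) - 394*175)/(-203750 + (-975)**2 - 299*(-975)) = ((-15*(-2))*(1 + 2*(-15*(-2))) - 68950)/(-203750 + 950625 + 291525) = (30*(1 + 2*30) - 68950)/1038400 = (30*(1 + 60) - 68950)*(1/1038400) = (30*61 - 68950)*(1/1038400) = (1830 - 68950)*(1/1038400) = -67120*1/1038400 = -839/12980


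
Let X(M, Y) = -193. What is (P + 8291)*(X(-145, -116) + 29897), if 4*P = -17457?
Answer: 116640182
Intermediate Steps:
P = -17457/4 (P = (¼)*(-17457) = -17457/4 ≈ -4364.3)
(P + 8291)*(X(-145, -116) + 29897) = (-17457/4 + 8291)*(-193 + 29897) = (15707/4)*29704 = 116640182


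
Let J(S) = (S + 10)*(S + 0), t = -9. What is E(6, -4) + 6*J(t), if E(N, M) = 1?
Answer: -53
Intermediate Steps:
J(S) = S*(10 + S) (J(S) = (10 + S)*S = S*(10 + S))
E(6, -4) + 6*J(t) = 1 + 6*(-9*(10 - 9)) = 1 + 6*(-9*1) = 1 + 6*(-9) = 1 - 54 = -53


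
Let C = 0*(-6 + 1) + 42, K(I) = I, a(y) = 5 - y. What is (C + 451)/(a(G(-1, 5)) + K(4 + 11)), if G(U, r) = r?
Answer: 493/15 ≈ 32.867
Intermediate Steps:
C = 42 (C = 0*(-5) + 42 = 0 + 42 = 42)
(C + 451)/(a(G(-1, 5)) + K(4 + 11)) = (42 + 451)/((5 - 1*5) + (4 + 11)) = 493/((5 - 5) + 15) = 493/(0 + 15) = 493/15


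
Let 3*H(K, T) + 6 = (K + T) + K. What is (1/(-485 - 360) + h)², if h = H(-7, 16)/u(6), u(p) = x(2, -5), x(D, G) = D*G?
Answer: 4489/257049 ≈ 0.017464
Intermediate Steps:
u(p) = -10 (u(p) = 2*(-5) = -10)
H(K, T) = -2 + T/3 + 2*K/3 (H(K, T) = -2 + ((K + T) + K)/3 = -2 + (T + 2*K)/3 = -2 + (T/3 + 2*K/3) = -2 + T/3 + 2*K/3)
h = 2/15 (h = (-2 + (⅓)*16 + (⅔)*(-7))/(-10) = (-2 + 16/3 - 14/3)*(-⅒) = -4/3*(-⅒) = 2/15 ≈ 0.13333)
(1/(-485 - 360) + h)² = (1/(-485 - 360) + 2/15)² = (1/(-845) + 2/15)² = (-1/845 + 2/15)² = (67/507)² = 4489/257049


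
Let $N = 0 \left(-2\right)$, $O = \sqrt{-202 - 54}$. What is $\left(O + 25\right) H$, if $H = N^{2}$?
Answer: $0$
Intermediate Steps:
$O = 16 i$ ($O = \sqrt{-256} = 16 i \approx 16.0 i$)
$N = 0$
$H = 0$ ($H = 0^{2} = 0$)
$\left(O + 25\right) H = \left(16 i + 25\right) 0 = \left(25 + 16 i\right) 0 = 0$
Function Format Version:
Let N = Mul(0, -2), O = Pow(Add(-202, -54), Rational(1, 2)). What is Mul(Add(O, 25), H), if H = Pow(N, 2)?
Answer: 0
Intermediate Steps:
O = Mul(16, I) (O = Pow(-256, Rational(1, 2)) = Mul(16, I) ≈ Mul(16.000, I))
N = 0
H = 0 (H = Pow(0, 2) = 0)
Mul(Add(O, 25), H) = Mul(Add(Mul(16, I), 25), 0) = Mul(Add(25, Mul(16, I)), 0) = 0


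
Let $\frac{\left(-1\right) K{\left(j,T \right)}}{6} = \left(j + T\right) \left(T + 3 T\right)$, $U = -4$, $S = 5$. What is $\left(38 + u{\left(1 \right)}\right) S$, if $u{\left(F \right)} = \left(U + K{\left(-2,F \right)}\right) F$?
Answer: $290$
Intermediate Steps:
$K{\left(j,T \right)} = - 24 T \left(T + j\right)$ ($K{\left(j,T \right)} = - 6 \left(j + T\right) \left(T + 3 T\right) = - 6 \left(T + j\right) 4 T = - 6 \cdot 4 T \left(T + j\right) = - 24 T \left(T + j\right)$)
$u{\left(F \right)} = F \left(-4 - 24 F \left(-2 + F\right)\right)$ ($u{\left(F \right)} = \left(-4 - 24 F \left(F - 2\right)\right) F = \left(-4 - 24 F \left(-2 + F\right)\right) F = F \left(-4 - 24 F \left(-2 + F\right)\right)$)
$\left(38 + u{\left(1 \right)}\right) S = \left(38 - 4 \left(1 + 6 \cdot 1 \left(-2 + 1\right)\right)\right) 5 = \left(38 - 4 \left(1 + 6 \cdot 1 \left(-1\right)\right)\right) 5 = \left(38 - 4 \left(1 - 6\right)\right) 5 = \left(38 - 4 \left(-5\right)\right) 5 = \left(38 + 20\right) 5 = 58 \cdot 5 = 290$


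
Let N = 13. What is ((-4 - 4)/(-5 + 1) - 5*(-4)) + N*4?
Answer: 74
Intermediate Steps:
((-4 - 4)/(-5 + 1) - 5*(-4)) + N*4 = ((-4 - 4)/(-5 + 1) - 5*(-4)) + 13*4 = (-8/(-4) + 20) + 52 = (-8*(-1/4) + 20) + 52 = (2 + 20) + 52 = 22 + 52 = 74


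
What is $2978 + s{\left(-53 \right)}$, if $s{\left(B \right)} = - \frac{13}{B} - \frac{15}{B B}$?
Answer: $\frac{8365876}{2809} \approx 2978.2$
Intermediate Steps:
$s{\left(B \right)} = - \frac{15}{B^{2}} - \frac{13}{B}$ ($s{\left(B \right)} = - \frac{13}{B} - \frac{15}{B^{2}} = - \frac{15}{B^{2}} - \frac{13}{B}$)
$2978 + s{\left(-53 \right)} = 2978 + \frac{-15 - -689}{2809} = 2978 + \frac{-15 + 689}{2809} = 2978 + \frac{1}{2809} \cdot 674 = 2978 + \frac{674}{2809} = \frac{8365876}{2809}$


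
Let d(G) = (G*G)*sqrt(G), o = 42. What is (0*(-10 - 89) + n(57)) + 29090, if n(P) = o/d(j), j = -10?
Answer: 29090 - 21*I*sqrt(10)/500 ≈ 29090.0 - 0.13282*I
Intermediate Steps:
d(G) = G**(5/2) (d(G) = G**2*sqrt(G) = G**(5/2))
n(P) = -21*I*sqrt(10)/500 (n(P) = 42/((-10)**(5/2)) = 42/((100*I*sqrt(10))) = 42*(-I*sqrt(10)/1000) = -21*I*sqrt(10)/500)
(0*(-10 - 89) + n(57)) + 29090 = (0*(-10 - 89) - 21*I*sqrt(10)/500) + 29090 = (0*(-99) - 21*I*sqrt(10)/500) + 29090 = (0 - 21*I*sqrt(10)/500) + 29090 = -21*I*sqrt(10)/500 + 29090 = 29090 - 21*I*sqrt(10)/500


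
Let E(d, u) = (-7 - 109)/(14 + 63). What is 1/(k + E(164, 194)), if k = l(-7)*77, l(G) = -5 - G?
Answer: 77/11742 ≈ 0.0065577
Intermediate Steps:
E(d, u) = -116/77
k = 154 (k = (-5 - 1*(-7))*77 = (-5 + 7)*77 = 2*77 = 154)
1/(k + E(164, 194)) = 1/(154 - 116/77) = 1/(11742/77) = 77/11742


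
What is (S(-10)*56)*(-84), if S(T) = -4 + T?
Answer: 65856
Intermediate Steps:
(S(-10)*56)*(-84) = ((-4 - 10)*56)*(-84) = -14*56*(-84) = -784*(-84) = 65856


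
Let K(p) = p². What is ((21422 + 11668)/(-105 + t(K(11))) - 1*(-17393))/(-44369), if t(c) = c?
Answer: -155689/354952 ≈ -0.43862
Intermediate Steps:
((21422 + 11668)/(-105 + t(K(11))) - 1*(-17393))/(-44369) = ((21422 + 11668)/(-105 + 11²) - 1*(-17393))/(-44369) = (33090/(-105 + 121) + 17393)*(-1/44369) = (33090/16 + 17393)*(-1/44369) = (33090*(1/16) + 17393)*(-1/44369) = (16545/8 + 17393)*(-1/44369) = (155689/8)*(-1/44369) = -155689/354952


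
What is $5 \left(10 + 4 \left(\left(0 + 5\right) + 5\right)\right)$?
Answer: $250$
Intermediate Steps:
$5 \left(10 + 4 \left(\left(0 + 5\right) + 5\right)\right) = 5 \left(10 + 4 \left(5 + 5\right)\right) = 5 \left(10 + 4 \cdot 10\right) = 5 \left(10 + 40\right) = 5 \cdot 50 = 250$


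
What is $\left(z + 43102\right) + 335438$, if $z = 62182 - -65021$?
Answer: $505743$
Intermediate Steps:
$z = 127203$ ($z = 62182 + 65021 = 127203$)
$\left(z + 43102\right) + 335438 = \left(127203 + 43102\right) + 335438 = 170305 + 335438 = 505743$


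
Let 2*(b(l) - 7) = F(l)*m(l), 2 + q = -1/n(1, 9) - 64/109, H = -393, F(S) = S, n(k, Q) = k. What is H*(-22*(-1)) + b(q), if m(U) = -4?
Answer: -940869/109 ≈ -8631.8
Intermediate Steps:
q = -391/109 (q = -2 + (-1/1 - 64/109) = -2 + (-1*1 - 64*1/109) = -2 + (-1 - 64/109) = -2 - 173/109 = -391/109 ≈ -3.5872)
b(l) = 7 - 2*l (b(l) = 7 + (l*(-4))/2 = 7 + (-4*l)/2 = 7 - 2*l)
H*(-22*(-1)) + b(q) = -(-8646)*(-1) + (7 - 2*(-391/109)) = -393*22 + (7 + 782/109) = -8646 + 1545/109 = -940869/109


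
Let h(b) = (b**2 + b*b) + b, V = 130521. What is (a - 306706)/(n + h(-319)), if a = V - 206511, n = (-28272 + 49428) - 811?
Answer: -95674/55887 ≈ -1.7119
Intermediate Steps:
n = 20345 (n = 21156 - 811 = 20345)
h(b) = b + 2*b**2 (h(b) = (b**2 + b**2) + b = 2*b**2 + b = b + 2*b**2)
a = -75990 (a = 130521 - 206511 = -75990)
(a - 306706)/(n + h(-319)) = (-75990 - 306706)/(20345 - 319*(1 + 2*(-319))) = -382696/(20345 - 319*(1 - 638)) = -382696/(20345 - 319*(-637)) = -382696/(20345 + 203203) = -382696/223548 = -382696*1/223548 = -95674/55887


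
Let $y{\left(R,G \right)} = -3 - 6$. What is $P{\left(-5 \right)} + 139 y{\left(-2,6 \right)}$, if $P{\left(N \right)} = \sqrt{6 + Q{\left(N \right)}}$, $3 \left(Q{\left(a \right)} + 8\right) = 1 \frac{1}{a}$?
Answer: $-1251 + \frac{i \sqrt{465}}{15} \approx -1251.0 + 1.4376 i$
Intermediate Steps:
$y{\left(R,G \right)} = -9$ ($y{\left(R,G \right)} = -3 - 6 = -9$)
$Q{\left(a \right)} = -8 + \frac{1}{3 a}$ ($Q{\left(a \right)} = -8 + \frac{1 \frac{1}{a}}{3} = -8 + \frac{1}{3 a}$)
$P{\left(N \right)} = \sqrt{-2 + \frac{1}{3 N}}$ ($P{\left(N \right)} = \sqrt{6 - \left(8 - \frac{1}{3 N}\right)} = \sqrt{-2 + \frac{1}{3 N}}$)
$P{\left(-5 \right)} + 139 y{\left(-2,6 \right)} = \frac{\sqrt{-18 + \frac{3}{-5}}}{3} + 139 \left(-9\right) = \frac{\sqrt{-18 + 3 \left(- \frac{1}{5}\right)}}{3} - 1251 = \frac{\sqrt{-18 - \frac{3}{5}}}{3} - 1251 = \frac{\sqrt{- \frac{93}{5}}}{3} - 1251 = \frac{\frac{1}{5} i \sqrt{465}}{3} - 1251 = \frac{i \sqrt{465}}{15} - 1251 = -1251 + \frac{i \sqrt{465}}{15}$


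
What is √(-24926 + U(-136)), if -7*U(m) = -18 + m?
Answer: 2*I*√6226 ≈ 157.81*I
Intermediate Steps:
U(m) = 18/7 - m/7 (U(m) = -(-18 + m)/7 = 18/7 - m/7)
√(-24926 + U(-136)) = √(-24926 + (18/7 - ⅐*(-136))) = √(-24926 + (18/7 + 136/7)) = √(-24926 + 22) = √(-24904) = 2*I*√6226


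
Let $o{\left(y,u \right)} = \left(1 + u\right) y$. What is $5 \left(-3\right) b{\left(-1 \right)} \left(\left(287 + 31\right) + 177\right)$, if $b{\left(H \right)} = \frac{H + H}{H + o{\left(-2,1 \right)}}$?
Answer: $-2970$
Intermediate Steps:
$o{\left(y,u \right)} = y \left(1 + u\right)$
$b{\left(H \right)} = \frac{2 H}{-4 + H}$ ($b{\left(H \right)} = \frac{H + H}{H - 2 \left(1 + 1\right)} = \frac{2 H}{H - 4} = \frac{2 H}{-4 + H}$)
$5 \left(-3\right) b{\left(-1 \right)} \left(\left(287 + 31\right) + 177\right) = 5 \left(-3\right) 2 \left(-1\right) \frac{1}{-4 - 1} \left(\left(287 + 31\right) + 177\right) = - 15 \cdot 2 \left(-1\right) \frac{1}{-5} \left(318 + 177\right) = - 15 \cdot 2 \left(-1\right) \left(- \frac{1}{5}\right) 495 = \left(-15\right) \frac{2}{5} \cdot 495 = \left(-6\right) 495 = -2970$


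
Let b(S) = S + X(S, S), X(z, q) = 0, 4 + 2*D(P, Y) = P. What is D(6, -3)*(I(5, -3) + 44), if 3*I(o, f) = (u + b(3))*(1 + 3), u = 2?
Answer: 152/3 ≈ 50.667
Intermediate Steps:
D(P, Y) = -2 + P/2
b(S) = S (b(S) = S + 0 = S)
I(o, f) = 20/3 (I(o, f) = ((2 + 3)*(1 + 3))/3 = (5*4)/3 = (⅓)*20 = 20/3)
D(6, -3)*(I(5, -3) + 44) = (-2 + (½)*6)*(20/3 + 44) = (-2 + 3)*(152/3) = 1*(152/3) = 152/3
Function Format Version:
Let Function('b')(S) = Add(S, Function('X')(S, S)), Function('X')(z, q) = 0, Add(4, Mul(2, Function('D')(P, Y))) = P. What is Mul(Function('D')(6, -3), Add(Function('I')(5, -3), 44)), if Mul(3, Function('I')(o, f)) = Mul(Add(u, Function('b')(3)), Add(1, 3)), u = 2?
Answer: Rational(152, 3) ≈ 50.667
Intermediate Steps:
Function('D')(P, Y) = Add(-2, Mul(Rational(1, 2), P))
Function('b')(S) = S (Function('b')(S) = Add(S, 0) = S)
Function('I')(o, f) = Rational(20, 3) (Function('I')(o, f) = Mul(Rational(1, 3), Mul(Add(2, 3), Add(1, 3))) = Mul(Rational(1, 3), Mul(5, 4)) = Mul(Rational(1, 3), 20) = Rational(20, 3))
Mul(Function('D')(6, -3), Add(Function('I')(5, -3), 44)) = Mul(Add(-2, Mul(Rational(1, 2), 6)), Add(Rational(20, 3), 44)) = Mul(Add(-2, 3), Rational(152, 3)) = Mul(1, Rational(152, 3)) = Rational(152, 3)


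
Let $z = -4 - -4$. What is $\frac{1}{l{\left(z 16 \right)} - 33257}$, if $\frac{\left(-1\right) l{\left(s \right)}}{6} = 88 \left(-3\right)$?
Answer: $- \frac{1}{31673} \approx -3.1573 \cdot 10^{-5}$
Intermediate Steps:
$z = 0$ ($z = -4 + 4 = 0$)
$l{\left(s \right)} = 1584$ ($l{\left(s \right)} = - 6 \cdot 88 \left(-3\right) = \left(-6\right) \left(-264\right) = 1584$)
$\frac{1}{l{\left(z 16 \right)} - 33257} = \frac{1}{1584 - 33257} = \frac{1}{-31673} = - \frac{1}{31673}$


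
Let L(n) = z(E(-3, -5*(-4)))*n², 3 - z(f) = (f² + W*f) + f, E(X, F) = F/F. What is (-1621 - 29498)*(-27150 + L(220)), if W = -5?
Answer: -8192076750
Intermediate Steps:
E(X, F) = 1
z(f) = 3 - f² + 4*f (z(f) = 3 - ((f² - 5*f) + f) = 3 - (f² - 4*f) = 3 + (-f² + 4*f) = 3 - f² + 4*f)
L(n) = 6*n² (L(n) = (3 - 1*1² + 4*1)*n² = (3 - 1*1 + 4)*n² = (3 - 1 + 4)*n² = 6*n²)
(-1621 - 29498)*(-27150 + L(220)) = (-1621 - 29498)*(-27150 + 6*220²) = -31119*(-27150 + 6*48400) = -31119*(-27150 + 290400) = -31119*263250 = -8192076750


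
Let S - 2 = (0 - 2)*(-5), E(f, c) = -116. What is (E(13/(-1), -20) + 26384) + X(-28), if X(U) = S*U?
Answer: 25932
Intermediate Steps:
S = 12 (S = 2 + (0 - 2)*(-5) = 2 - 2*(-5) = 2 + 10 = 12)
X(U) = 12*U
(E(13/(-1), -20) + 26384) + X(-28) = (-116 + 26384) + 12*(-28) = 26268 - 336 = 25932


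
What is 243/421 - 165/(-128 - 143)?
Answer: 135318/114091 ≈ 1.1861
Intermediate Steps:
243/421 - 165/(-128 - 143) = 243*(1/421) - 165/(-271) = 243/421 - 165*(-1/271) = 243/421 + 165/271 = 135318/114091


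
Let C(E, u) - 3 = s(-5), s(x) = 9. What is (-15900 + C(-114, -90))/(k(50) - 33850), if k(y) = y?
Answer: 1986/4225 ≈ 0.47006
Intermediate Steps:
C(E, u) = 12 (C(E, u) = 3 + 9 = 12)
(-15900 + C(-114, -90))/(k(50) - 33850) = (-15900 + 12)/(50 - 33850) = -15888/(-33800) = -15888*(-1/33800) = 1986/4225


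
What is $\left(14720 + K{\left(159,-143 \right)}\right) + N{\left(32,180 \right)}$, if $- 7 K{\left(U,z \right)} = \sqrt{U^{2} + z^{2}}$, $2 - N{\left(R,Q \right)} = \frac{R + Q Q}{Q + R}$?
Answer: $\frac{772158}{53} - \frac{\sqrt{45730}}{7} \approx 14538.0$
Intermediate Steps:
$N{\left(R,Q \right)} = 2 - \frac{R + Q^{2}}{Q + R}$ ($N{\left(R,Q \right)} = 2 - \frac{R + Q Q}{Q + R} = 2 - \frac{R + Q^{2}}{Q + R}$)
$K{\left(U,z \right)} = - \frac{\sqrt{U^{2} + z^{2}}}{7}$
$\left(14720 + K{\left(159,-143 \right)}\right) + N{\left(32,180 \right)} = \left(14720 - \frac{\sqrt{159^{2} + \left(-143\right)^{2}}}{7}\right) + \frac{32 - 180^{2} + 2 \cdot 180}{180 + 32} = \left(14720 - \frac{\sqrt{25281 + 20449}}{7}\right) + \frac{32 - 32400 + 360}{212} = \left(14720 - \frac{\sqrt{45730}}{7}\right) + \frac{32 - 32400 + 360}{212} = \left(14720 - \frac{\sqrt{45730}}{7}\right) + \frac{1}{212} \left(-32008\right) = \left(14720 - \frac{\sqrt{45730}}{7}\right) - \frac{8002}{53} = \frac{772158}{53} - \frac{\sqrt{45730}}{7}$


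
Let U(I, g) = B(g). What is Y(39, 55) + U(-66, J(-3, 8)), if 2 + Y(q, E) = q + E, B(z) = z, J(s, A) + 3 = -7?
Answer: 82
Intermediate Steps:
J(s, A) = -10 (J(s, A) = -3 - 7 = -10)
U(I, g) = g
Y(q, E) = -2 + E + q (Y(q, E) = -2 + (q + E) = -2 + (E + q) = -2 + E + q)
Y(39, 55) + U(-66, J(-3, 8)) = (-2 + 55 + 39) - 10 = 92 - 10 = 82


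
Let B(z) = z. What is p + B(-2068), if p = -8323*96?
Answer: -801076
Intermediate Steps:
p = -799008
p + B(-2068) = -799008 - 2068 = -801076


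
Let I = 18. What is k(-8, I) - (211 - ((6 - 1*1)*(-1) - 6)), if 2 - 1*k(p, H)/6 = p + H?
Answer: -270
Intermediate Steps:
k(p, H) = 12 - 6*H - 6*p (k(p, H) = 12 - 6*(p + H) = 12 - 6*(H + p) = 12 + (-6*H - 6*p) = 12 - 6*H - 6*p)
k(-8, I) - (211 - ((6 - 1*1)*(-1) - 6)) = (12 - 6*18 - 6*(-8)) - (211 - ((6 - 1*1)*(-1) - 6)) = (12 - 108 + 48) - (211 - ((6 - 1)*(-1) - 6)) = -48 - (211 - (5*(-1) - 6)) = -48 - (211 - (-5 - 6)) = -48 - (211 - 1*(-11)) = -48 - (211 + 11) = -48 - 1*222 = -48 - 222 = -270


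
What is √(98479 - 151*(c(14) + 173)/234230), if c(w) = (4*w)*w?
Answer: √5402887765224490/234230 ≈ 313.81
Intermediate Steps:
c(w) = 4*w²
√(98479 - 151*(c(14) + 173)/234230) = √(98479 - 151*(4*14² + 173)/234230) = √(98479 - 151*(4*196 + 173)*(1/234230)) = √(98479 - 151*(784 + 173)*(1/234230)) = √(98479 - 151*957*(1/234230)) = √(98479 - 144507*1/234230) = √(98479 - 144507/234230) = √(23066591663/234230) = √5402887765224490/234230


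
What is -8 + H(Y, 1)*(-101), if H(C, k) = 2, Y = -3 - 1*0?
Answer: -210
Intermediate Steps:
Y = -3 (Y = -3 + 0 = -3)
-8 + H(Y, 1)*(-101) = -8 + 2*(-101) = -8 - 202 = -210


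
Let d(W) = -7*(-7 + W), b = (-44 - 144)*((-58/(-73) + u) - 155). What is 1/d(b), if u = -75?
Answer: -73/22015735 ≈ -3.3158e-6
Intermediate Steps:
b = 3145616/73 (b = (-44 - 144)*((-58/(-73) - 75) - 155) = -188*((-58*(-1/73) - 75) - 155) = -188*((58/73 - 75) - 155) = -188*(-5417/73 - 155) = -188*(-16732/73) = 3145616/73 ≈ 43091.)
d(W) = 49 - 7*W
1/d(b) = 1/(49 - 7*3145616/73) = 1/(49 - 22019312/73) = 1/(-22015735/73) = -73/22015735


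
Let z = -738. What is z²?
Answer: 544644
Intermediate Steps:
z² = (-738)² = 544644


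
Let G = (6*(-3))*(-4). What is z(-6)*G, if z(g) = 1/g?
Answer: -12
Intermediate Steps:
G = 72 (G = -18*(-4) = 72)
z(-6)*G = 72/(-6) = -⅙*72 = -12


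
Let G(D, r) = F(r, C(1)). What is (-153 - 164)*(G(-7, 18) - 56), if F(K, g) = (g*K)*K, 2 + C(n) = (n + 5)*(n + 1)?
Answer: -1009328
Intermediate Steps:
C(n) = -2 + (1 + n)*(5 + n) (C(n) = -2 + (n + 5)*(n + 1) = -2 + (5 + n)*(1 + n) = -2 + (1 + n)*(5 + n))
F(K, g) = g*K² (F(K, g) = (K*g)*K = g*K²)
G(D, r) = 10*r² (G(D, r) = (3 + 1² + 6*1)*r² = (3 + 1 + 6)*r² = 10*r²)
(-153 - 164)*(G(-7, 18) - 56) = (-153 - 164)*(10*18² - 56) = -317*(10*324 - 56) = -317*(3240 - 56) = -317*3184 = -1009328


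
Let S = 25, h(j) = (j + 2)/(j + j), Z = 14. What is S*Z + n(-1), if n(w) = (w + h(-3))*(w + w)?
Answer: 1055/3 ≈ 351.67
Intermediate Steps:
h(j) = (2 + j)/(2*j) (h(j) = (2 + j)/((2*j)) = (2 + j)*(1/(2*j)) = (2 + j)/(2*j))
n(w) = 2*w*(1/6 + w) (n(w) = (w + (1/2)*(2 - 3)/(-3))*(w + w) = (w + (1/2)*(-1/3)*(-1))*(2*w) = (w + 1/6)*(2*w) = (1/6 + w)*(2*w) = 2*w*(1/6 + w))
S*Z + n(-1) = 25*14 + (1/3)*(-1)*(1 + 6*(-1)) = 350 + (1/3)*(-1)*(1 - 6) = 350 + (1/3)*(-1)*(-5) = 350 + 5/3 = 1055/3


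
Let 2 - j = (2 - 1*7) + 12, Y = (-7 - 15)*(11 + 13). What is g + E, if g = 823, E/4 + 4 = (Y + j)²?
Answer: 1137163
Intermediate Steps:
Y = -528 (Y = -22*24 = -528)
j = -5 (j = 2 - ((2 - 1*7) + 12) = 2 - ((2 - 7) + 12) = 2 - (-5 + 12) = 2 - 1*7 = 2 - 7 = -5)
E = 1136340 (E = -16 + 4*(-528 - 5)² = -16 + 4*(-533)² = -16 + 4*284089 = -16 + 1136356 = 1136340)
g + E = 823 + 1136340 = 1137163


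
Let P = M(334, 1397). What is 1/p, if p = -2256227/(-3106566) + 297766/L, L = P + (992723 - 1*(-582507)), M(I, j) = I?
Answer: 203941398051/186660823691 ≈ 1.0926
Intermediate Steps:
P = 334
L = 1575564 (L = 334 + (992723 - 1*(-582507)) = 334 + (992723 + 582507) = 334 + 1575230 = 1575564)
p = 186660823691/203941398051 (p = -2256227/(-3106566) + 297766/1575564 = -2256227*(-1/3106566) + 297766*(1/1575564) = 2256227/3106566 + 148883/787782 = 186660823691/203941398051 ≈ 0.91527)
1/p = 1/(186660823691/203941398051) = 203941398051/186660823691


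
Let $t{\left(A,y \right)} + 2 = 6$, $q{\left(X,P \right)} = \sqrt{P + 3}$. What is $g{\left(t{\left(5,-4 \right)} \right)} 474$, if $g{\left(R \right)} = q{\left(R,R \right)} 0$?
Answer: $0$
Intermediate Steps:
$q{\left(X,P \right)} = \sqrt{3 + P}$
$t{\left(A,y \right)} = 4$ ($t{\left(A,y \right)} = -2 + 6 = 4$)
$g{\left(R \right)} = 0$ ($g{\left(R \right)} = \sqrt{3 + R} 0 = 0$)
$g{\left(t{\left(5,-4 \right)} \right)} 474 = 0 \cdot 474 = 0$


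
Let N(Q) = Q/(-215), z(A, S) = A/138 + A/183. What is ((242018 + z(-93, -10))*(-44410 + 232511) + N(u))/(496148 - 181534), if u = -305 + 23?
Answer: 27463935939943857/189803480060 ≈ 1.4470e+5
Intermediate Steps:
u = -282
z(A, S) = 107*A/8418 (z(A, S) = A*(1/138) + A*(1/183) = A/138 + A/183 = 107*A/8418)
N(Q) = -Q/215 (N(Q) = Q*(-1/215) = -Q/215)
((242018 + z(-93, -10))*(-44410 + 232511) + N(u))/(496148 - 181534) = ((242018 + (107/8418)*(-93))*(-44410 + 232511) - 1/215*(-282))/(496148 - 181534) = ((242018 - 3317/2806)*188101 + 282/215)/314614 = ((679099191/2806)*188101 + 282/215)*(1/314614) = (127739236926291/2806 + 282/215)*(1/314614) = (27463935939943857/603290)*(1/314614) = 27463935939943857/189803480060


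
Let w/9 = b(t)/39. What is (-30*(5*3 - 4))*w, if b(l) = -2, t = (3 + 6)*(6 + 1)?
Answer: 1980/13 ≈ 152.31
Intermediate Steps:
t = 63 (t = 9*7 = 63)
w = -6/13 (w = 9*(-2/39) = -6/13 ≈ -0.46154)
(-30*(5*3 - 4))*w = -30*(5*3 - 4)*(-6/13) = -30*(15 - 4)*(-6/13) = -30*11*(-6/13) = -330*(-6/13) = 1980/13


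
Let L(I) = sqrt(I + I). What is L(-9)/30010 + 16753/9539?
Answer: 16753/9539 + 3*I*sqrt(2)/30010 ≈ 1.7563 + 0.00014137*I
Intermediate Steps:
L(I) = sqrt(2)*sqrt(I) (L(I) = sqrt(2*I) = sqrt(2)*sqrt(I))
L(-9)/30010 + 16753/9539 = (sqrt(2)*sqrt(-9))/30010 + 16753/9539 = (sqrt(2)*(3*I))*(1/30010) + 16753*(1/9539) = (3*I*sqrt(2))*(1/30010) + 16753/9539 = 3*I*sqrt(2)/30010 + 16753/9539 = 16753/9539 + 3*I*sqrt(2)/30010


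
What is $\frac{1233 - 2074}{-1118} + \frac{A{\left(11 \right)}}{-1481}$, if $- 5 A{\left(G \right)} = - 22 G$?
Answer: $\frac{5957049}{8278790} \approx 0.71956$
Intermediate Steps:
$A{\left(G \right)} = \frac{22 G}{5}$ ($A{\left(G \right)} = - \frac{\left(-22\right) G}{5} = \frac{22 G}{5}$)
$\frac{1233 - 2074}{-1118} + \frac{A{\left(11 \right)}}{-1481} = \frac{1233 - 2074}{-1118} + \frac{\frac{22}{5} \cdot 11}{-1481} = \left(1233 - 2074\right) \left(- \frac{1}{1118}\right) + \frac{242}{5} \left(- \frac{1}{1481}\right) = \left(-841\right) \left(- \frac{1}{1118}\right) - \frac{242}{7405} = \frac{841}{1118} - \frac{242}{7405} = \frac{5957049}{8278790}$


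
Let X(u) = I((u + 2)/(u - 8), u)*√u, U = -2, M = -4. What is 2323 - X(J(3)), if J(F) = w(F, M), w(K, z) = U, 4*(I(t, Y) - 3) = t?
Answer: 2323 - 3*I*√2 ≈ 2323.0 - 4.2426*I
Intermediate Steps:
I(t, Y) = 3 + t/4
w(K, z) = -2
J(F) = -2
X(u) = √u*(3 + (2 + u)/(4*(-8 + u))) (X(u) = (3 + ((u + 2)/(u - 8))/4)*√u = (3 + ((2 + u)/(-8 + u))/4)*√u = (3 + (2 + u)/(4*(-8 + u)))*√u = √u*(3 + (2 + u)/(4*(-8 + u))))
2323 - X(J(3)) = 2323 - √(-2)*(-94 + 13*(-2))/(4*(-8 - 2)) = 2323 - I*√2*(-94 - 26)/(4*(-10)) = 2323 - I*√2*(-1)*(-120)/(4*10) = 2323 - 3*I*√2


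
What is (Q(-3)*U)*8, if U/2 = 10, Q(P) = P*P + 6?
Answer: 2400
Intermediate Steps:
Q(P) = 6 + P**2 (Q(P) = P**2 + 6 = 6 + P**2)
U = 20 (U = 2*10 = 20)
(Q(-3)*U)*8 = ((6 + (-3)**2)*20)*8 = ((6 + 9)*20)*8 = (15*20)*8 = 300*8 = 2400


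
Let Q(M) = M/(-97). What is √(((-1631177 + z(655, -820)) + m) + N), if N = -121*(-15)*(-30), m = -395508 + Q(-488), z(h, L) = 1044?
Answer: I*√19571528883/97 ≈ 1442.3*I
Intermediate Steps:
Q(M) = -M/97 (Q(M) = M*(-1/97) = -M/97)
m = -38363788/97 (m = -395508 - 1/97*(-488) = -395508 + 488/97 = -38363788/97 ≈ -3.9550e+5)
N = -54450 (N = 1815*(-30) = -54450)
√(((-1631177 + z(655, -820)) + m) + N) = √(((-1631177 + 1044) - 38363788/97) - 54450) = √((-1630133 - 38363788/97) - 54450) = √(-196486689/97 - 54450) = √(-201768339/97) = I*√19571528883/97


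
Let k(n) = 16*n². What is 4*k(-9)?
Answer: 5184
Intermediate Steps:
4*k(-9) = 4*(16*(-9)²) = 4*(16*81) = 4*1296 = 5184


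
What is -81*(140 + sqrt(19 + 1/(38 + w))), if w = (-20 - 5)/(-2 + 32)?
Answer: -11340 - 81*sqrt(946189)/223 ≈ -11693.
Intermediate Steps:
w = -5/6 (w = -25/30 = -25*1/30 = -5/6 ≈ -0.83333)
-81*(140 + sqrt(19 + 1/(38 + w))) = -81*(140 + sqrt(19 + 1/(38 - 5/6))) = -81*(140 + sqrt(19 + 1/(223/6))) = -81*(140 + sqrt(19 + 6/223)) = -81*(140 + sqrt(4243/223)) = -81*(140 + sqrt(946189)/223) = -11340 - 81*sqrt(946189)/223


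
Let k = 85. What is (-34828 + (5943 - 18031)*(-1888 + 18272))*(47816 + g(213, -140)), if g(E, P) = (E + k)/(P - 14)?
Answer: -729284778015460/77 ≈ -9.4712e+12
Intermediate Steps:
g(E, P) = (85 + E)/(-14 + P) (g(E, P) = (E + 85)/(P - 14) = (85 + E)/(-14 + P))
(-34828 + (5943 - 18031)*(-1888 + 18272))*(47816 + g(213, -140)) = (-34828 + (5943 - 18031)*(-1888 + 18272))*(47816 + (85 + 213)/(-14 - 140)) = (-34828 - 12088*16384)*(47816 + 298/(-154)) = (-34828 - 198049792)*(47816 - 1/154*298) = -198084620*(47816 - 149/77) = -198084620*3681683/77 = -729284778015460/77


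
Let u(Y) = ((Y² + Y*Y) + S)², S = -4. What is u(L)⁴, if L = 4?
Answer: 377801998336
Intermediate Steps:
u(Y) = (-4 + 2*Y²)² (u(Y) = ((Y² + Y*Y) - 4)² = ((Y² + Y²) - 4)² = (2*Y² - 4)² = (-4 + 2*Y²)²)
u(L)⁴ = (4*(-2 + 4²)²)⁴ = (4*(-2 + 16)²)⁴ = (4*14²)⁴ = (4*196)⁴ = 784⁴ = 377801998336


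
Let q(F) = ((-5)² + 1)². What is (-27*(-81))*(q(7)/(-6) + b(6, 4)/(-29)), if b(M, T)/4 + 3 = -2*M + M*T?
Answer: -7224390/29 ≈ -2.4912e+5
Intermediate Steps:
q(F) = 676 (q(F) = (25 + 1)² = 26² = 676)
b(M, T) = -12 - 8*M + 4*M*T (b(M, T) = -12 + 4*(-2*M + M*T) = -12 + (-8*M + 4*M*T) = -12 - 8*M + 4*M*T)
(-27*(-81))*(q(7)/(-6) + b(6, 4)/(-29)) = (-27*(-81))*(676/(-6) + (-12 - 8*6 + 4*6*4)/(-29)) = 2187*(676*(-⅙) + (-12 - 48 + 96)*(-1/29)) = 2187*(-338/3 + 36*(-1/29)) = 2187*(-338/3 - 36/29) = 2187*(-9910/87) = -7224390/29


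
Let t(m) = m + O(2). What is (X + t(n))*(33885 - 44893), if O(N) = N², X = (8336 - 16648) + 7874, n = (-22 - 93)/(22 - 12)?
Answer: 4904064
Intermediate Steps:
n = -23/2 (n = -115/10 = -115*⅒ = -23/2 ≈ -11.500)
X = -438 (X = -8312 + 7874 = -438)
t(m) = 4 + m (t(m) = m + 2² = m + 4 = 4 + m)
(X + t(n))*(33885 - 44893) = (-438 + (4 - 23/2))*(33885 - 44893) = (-438 - 15/2)*(-11008) = -891/2*(-11008) = 4904064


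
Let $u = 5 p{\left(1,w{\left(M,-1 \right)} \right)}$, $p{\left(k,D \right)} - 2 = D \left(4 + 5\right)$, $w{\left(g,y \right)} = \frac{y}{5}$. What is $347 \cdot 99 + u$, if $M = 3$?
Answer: $34354$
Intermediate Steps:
$w{\left(g,y \right)} = \frac{y}{5}$ ($w{\left(g,y \right)} = y \frac{1}{5} = \frac{y}{5}$)
$p{\left(k,D \right)} = 2 + 9 D$ ($p{\left(k,D \right)} = 2 + D \left(4 + 5\right) = 2 + D 9 = 2 + 9 D$)
$u = 1$ ($u = 5 \left(2 + 9 \cdot \frac{1}{5} \left(-1\right)\right) = 5 \left(2 + 9 \left(- \frac{1}{5}\right)\right) = 5 \left(2 - \frac{9}{5}\right) = 5 \cdot \frac{1}{5} = 1$)
$347 \cdot 99 + u = 347 \cdot 99 + 1 = 34353 + 1 = 34354$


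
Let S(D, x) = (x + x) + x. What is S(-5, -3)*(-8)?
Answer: 72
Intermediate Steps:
S(D, x) = 3*x (S(D, x) = 2*x + x = 3*x)
S(-5, -3)*(-8) = (3*(-3))*(-8) = -9*(-8) = 72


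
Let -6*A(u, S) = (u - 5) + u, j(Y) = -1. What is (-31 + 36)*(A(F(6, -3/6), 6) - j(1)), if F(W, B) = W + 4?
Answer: -15/2 ≈ -7.5000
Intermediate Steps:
F(W, B) = 4 + W
A(u, S) = ⅚ - u/3 (A(u, S) = -((u - 5) + u)/6 = -((-5 + u) + u)/6 = -(-5 + 2*u)/6 = ⅚ - u/3)
(-31 + 36)*(A(F(6, -3/6), 6) - j(1)) = (-31 + 36)*((⅚ - (4 + 6)/3) - 1*(-1)) = 5*((⅚ - ⅓*10) + 1) = 5*((⅚ - 10/3) + 1) = 5*(-5/2 + 1) = 5*(-3/2) = -15/2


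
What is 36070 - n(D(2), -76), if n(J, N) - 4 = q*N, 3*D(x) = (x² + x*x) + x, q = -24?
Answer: 34242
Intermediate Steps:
D(x) = x/3 + 2*x²/3 (D(x) = ((x² + x*x) + x)/3 = ((x² + x²) + x)/3 = (2*x² + x)/3 = (x + 2*x²)/3 = x/3 + 2*x²/3)
n(J, N) = 4 - 24*N
36070 - n(D(2), -76) = 36070 - (4 - 24*(-76)) = 36070 - (4 + 1824) = 36070 - 1*1828 = 36070 - 1828 = 34242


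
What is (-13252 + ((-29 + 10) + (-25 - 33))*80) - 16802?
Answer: -36214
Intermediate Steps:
(-13252 + ((-29 + 10) + (-25 - 33))*80) - 16802 = (-13252 + (-19 - 58)*80) - 16802 = (-13252 - 77*80) - 16802 = (-13252 - 6160) - 16802 = -19412 - 16802 = -36214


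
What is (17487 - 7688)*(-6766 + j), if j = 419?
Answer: -62194253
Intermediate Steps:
(17487 - 7688)*(-6766 + j) = (17487 - 7688)*(-6766 + 419) = 9799*(-6347) = -62194253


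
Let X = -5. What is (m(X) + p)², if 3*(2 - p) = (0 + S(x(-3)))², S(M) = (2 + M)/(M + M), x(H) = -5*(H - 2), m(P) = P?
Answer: 59954049/6250000 ≈ 9.5927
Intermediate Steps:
x(H) = 10 - 5*H (x(H) = -5*(-2 + H) = 10 - 5*H)
S(M) = (2 + M)/(2*M) (S(M) = (2 + M)/((2*M)) = (2 + M)*(1/(2*M)) = (2 + M)/(2*M))
p = 4757/2500 (p = 2 - (0 + (2 + (10 - 5*(-3)))/(2*(10 - 5*(-3))))²/3 = 2 - (0 + (2 + (10 + 15))/(2*(10 + 15)))²/3 = 2 - (0 + (½)*(2 + 25)/25)²/3 = 2 - (0 + (½)*(1/25)*27)²/3 = 2 - (0 + 27/50)²/3 = 2 - (27/50)²/3 = 2 - ⅓*729/2500 = 2 - 243/2500 = 4757/2500 ≈ 1.9028)
(m(X) + p)² = (-5 + 4757/2500)² = (-7743/2500)² = 59954049/6250000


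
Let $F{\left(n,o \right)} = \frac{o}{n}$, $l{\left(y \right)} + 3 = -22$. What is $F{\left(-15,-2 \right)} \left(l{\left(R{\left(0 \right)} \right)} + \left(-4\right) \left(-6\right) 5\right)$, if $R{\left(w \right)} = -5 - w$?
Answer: $\frac{38}{3} \approx 12.667$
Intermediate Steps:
$l{\left(y \right)} = -25$ ($l{\left(y \right)} = -3 - 22 = -25$)
$F{\left(-15,-2 \right)} \left(l{\left(R{\left(0 \right)} \right)} + \left(-4\right) \left(-6\right) 5\right) = - \frac{2}{-15} \left(-25 + \left(-4\right) \left(-6\right) 5\right) = \left(-2\right) \left(- \frac{1}{15}\right) \left(-25 + 24 \cdot 5\right) = \frac{2 \left(-25 + 120\right)}{15} = \frac{2}{15} \cdot 95 = \frac{38}{3}$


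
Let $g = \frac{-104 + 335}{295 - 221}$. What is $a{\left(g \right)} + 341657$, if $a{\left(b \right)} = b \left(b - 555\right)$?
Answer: $\frac{1861479923}{5476} \approx 3.3993 \cdot 10^{5}$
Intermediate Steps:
$g = \frac{231}{74} \approx 3.1216$
$a{\left(b \right)} = b \left(-555 + b\right)$
$a{\left(g \right)} + 341657 = \frac{231 \left(-555 + \frac{231}{74}\right)}{74} + 341657 = \frac{231}{74} \left(- \frac{40839}{74}\right) + 341657 = - \frac{9433809}{5476} + 341657 = \frac{1861479923}{5476}$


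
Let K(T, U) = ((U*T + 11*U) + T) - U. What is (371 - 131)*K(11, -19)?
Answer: -93120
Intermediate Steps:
K(T, U) = T + 10*U + T*U (K(T, U) = ((T*U + 11*U) + T) - U = ((11*U + T*U) + T) - U = (T + 11*U + T*U) - U = T + 10*U + T*U)
(371 - 131)*K(11, -19) = (371 - 131)*(11 + 10*(-19) + 11*(-19)) = 240*(11 - 190 - 209) = 240*(-388) = -93120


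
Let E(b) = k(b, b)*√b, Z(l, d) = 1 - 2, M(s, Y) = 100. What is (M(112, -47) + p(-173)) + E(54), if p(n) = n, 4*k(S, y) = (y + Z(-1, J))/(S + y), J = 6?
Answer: -73 + 53*√6/144 ≈ -72.098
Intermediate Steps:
Z(l, d) = -1
k(S, y) = (-1 + y)/(4*(S + y)) (k(S, y) = ((y - 1)/(S + y))/4 = ((-1 + y)/(S + y))/4 = (-1 + y)/(4*(S + y)))
E(b) = (-1 + b)/(8*√b) (E(b) = ((-1 + b)/(4*(b + b)))*√b = ((-1 + b)/(4*((2*b))))*√b = ((1/(2*b))*(-1 + b)/4)*√b = ((-1 + b)/(8*b))*√b = (-1 + b)/(8*√b))
(M(112, -47) + p(-173)) + E(54) = (100 - 173) + (-1 + 54)/(8*√54) = -73 + (⅛)*(√6/18)*53 = -73 + 53*√6/144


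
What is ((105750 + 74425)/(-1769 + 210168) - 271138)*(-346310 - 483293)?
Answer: 46876475177178861/208399 ≈ 2.2494e+11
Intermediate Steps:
((105750 + 74425)/(-1769 + 210168) - 271138)*(-346310 - 483293) = (180175/208399 - 271138)*(-829603) = -56504707887/208399*(-829603) = 46876475177178861/208399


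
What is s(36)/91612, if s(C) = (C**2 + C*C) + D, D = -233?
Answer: 2359/91612 ≈ 0.025750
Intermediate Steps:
s(C) = -233 + 2*C**2 (s(C) = (C**2 + C*C) - 233 = (C**2 + C**2) - 233 = 2*C**2 - 233 = -233 + 2*C**2)
s(36)/91612 = (-233 + 2*36**2)/91612 = (-233 + 2*1296)*(1/91612) = (-233 + 2592)*(1/91612) = 2359*(1/91612) = 2359/91612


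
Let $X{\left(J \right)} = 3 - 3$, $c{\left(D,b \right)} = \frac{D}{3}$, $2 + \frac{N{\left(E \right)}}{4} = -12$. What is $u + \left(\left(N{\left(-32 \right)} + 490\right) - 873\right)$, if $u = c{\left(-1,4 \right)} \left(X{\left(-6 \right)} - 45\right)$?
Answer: $-424$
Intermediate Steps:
$N{\left(E \right)} = -56$ ($N{\left(E \right)} = -8 + 4 \left(-12\right) = -8 - 48 = -56$)
$c{\left(D,b \right)} = \frac{D}{3}$ ($c{\left(D,b \right)} = D \frac{1}{3} = \frac{D}{3}$)
$X{\left(J \right)} = 0$ ($X{\left(J \right)} = 3 - 3 = 0$)
$u = 15$ ($u = \frac{1}{3} \left(-1\right) \left(0 - 45\right) = \left(- \frac{1}{3}\right) \left(-45\right) = 15$)
$u + \left(\left(N{\left(-32 \right)} + 490\right) - 873\right) = 15 + \left(\left(-56 + 490\right) - 873\right) = 15 + \left(434 - 873\right) = 15 - 439 = -424$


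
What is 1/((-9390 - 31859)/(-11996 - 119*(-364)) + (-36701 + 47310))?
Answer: 31320/332232631 ≈ 9.4271e-5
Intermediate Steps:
1/((-9390 - 31859)/(-11996 - 119*(-364)) + (-36701 + 47310)) = 1/(-41249/(-11996 + 43316) + 10609) = 1/(-41249/31320 + 10609) = 1/(332232631/31320) = 31320/332232631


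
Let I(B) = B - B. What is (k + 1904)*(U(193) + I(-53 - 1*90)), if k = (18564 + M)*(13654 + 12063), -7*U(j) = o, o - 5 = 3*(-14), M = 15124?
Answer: 32055179400/7 ≈ 4.5793e+9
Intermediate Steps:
o = -37 (o = 5 + 3*(-14) = 5 - 42 = -37)
U(j) = 37/7 (U(j) = -⅐*(-37) = 37/7)
I(B) = 0
k = 866354296 (k = (18564 + 15124)*(13654 + 12063) = 33688*25717 = 866354296)
(k + 1904)*(U(193) + I(-53 - 1*90)) = (866354296 + 1904)*(37/7 + 0) = 866356200*(37/7) = 32055179400/7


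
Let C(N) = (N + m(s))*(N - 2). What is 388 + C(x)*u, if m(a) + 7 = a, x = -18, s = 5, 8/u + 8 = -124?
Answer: 12004/33 ≈ 363.76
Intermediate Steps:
u = -2/33 (u = 8/(-8 - 124) = 8/(-132) = 8*(-1/132) = -2/33 ≈ -0.060606)
m(a) = -7 + a
C(N) = (-2 + N)² (C(N) = (N + (-7 + 5))*(N - 2) = (N - 2)*(-2 + N) = (-2 + N)*(-2 + N) = (-2 + N)²)
388 + C(x)*u = 388 + (4 + (-18)² - 4*(-18))*(-2/33) = 388 + (4 + 324 + 72)*(-2/33) = 388 + 400*(-2/33) = 388 - 800/33 = 12004/33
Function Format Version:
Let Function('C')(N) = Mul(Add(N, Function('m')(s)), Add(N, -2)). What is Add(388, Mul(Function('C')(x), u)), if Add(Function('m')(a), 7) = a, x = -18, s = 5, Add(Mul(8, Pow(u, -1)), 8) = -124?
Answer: Rational(12004, 33) ≈ 363.76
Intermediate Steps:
u = Rational(-2, 33) (u = Mul(8, Pow(Add(-8, -124), -1)) = Mul(8, Pow(-132, -1)) = Mul(8, Rational(-1, 132)) = Rational(-2, 33) ≈ -0.060606)
Function('m')(a) = Add(-7, a)
Function('C')(N) = Pow(Add(-2, N), 2) (Function('C')(N) = Mul(Add(N, Add(-7, 5)), Add(N, -2)) = Mul(Add(N, -2), Add(-2, N)) = Mul(Add(-2, N), Add(-2, N)) = Pow(Add(-2, N), 2))
Add(388, Mul(Function('C')(x), u)) = Add(388, Mul(Add(4, Pow(-18, 2), Mul(-4, -18)), Rational(-2, 33))) = Add(388, Mul(Add(4, 324, 72), Rational(-2, 33))) = Add(388, Mul(400, Rational(-2, 33))) = Add(388, Rational(-800, 33)) = Rational(12004, 33)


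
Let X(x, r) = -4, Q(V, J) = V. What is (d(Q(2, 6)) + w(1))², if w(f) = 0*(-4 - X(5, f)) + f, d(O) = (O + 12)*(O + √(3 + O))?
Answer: 1821 + 812*√5 ≈ 3636.7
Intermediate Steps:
d(O) = (12 + O)*(O + √(3 + O))
w(f) = f (w(f) = 0*(-4 - 1*(-4)) + f = 0*(-4 + 4) + f = 0*0 + f = 0 + f = f)
(d(Q(2, 6)) + w(1))² = ((2² + 12*2 + 12*√(3 + 2) + 2*√(3 + 2)) + 1)² = ((4 + 24 + 12*√5 + 2*√5) + 1)² = ((28 + 14*√5) + 1)² = (29 + 14*√5)²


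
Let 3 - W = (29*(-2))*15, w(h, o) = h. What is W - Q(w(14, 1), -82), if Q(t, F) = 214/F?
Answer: 35900/41 ≈ 875.61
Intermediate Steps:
W = 873 (W = 3 - 29*(-2)*15 = 3 - (-58)*15 = 3 - 1*(-870) = 3 + 870 = 873)
W - Q(w(14, 1), -82) = 873 - 214/(-82) = 873 - 214*(-1)/82 = 873 - 1*(-107/41) = 873 + 107/41 = 35900/41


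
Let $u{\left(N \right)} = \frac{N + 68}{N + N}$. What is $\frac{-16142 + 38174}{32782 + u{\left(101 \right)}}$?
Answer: $\frac{4450464}{6622133} \approx 0.67206$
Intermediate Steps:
$u{\left(N \right)} = \frac{68 + N}{2 N}$
$\frac{-16142 + 38174}{32782 + u{\left(101 \right)}} = \frac{-16142 + 38174}{32782 + \frac{68 + 101}{2 \cdot 101}} = \frac{22032}{32782 + \frac{1}{2} \cdot \frac{1}{101} \cdot 169} = \frac{22032}{32782 + \frac{169}{202}} = \frac{22032}{\frac{6622133}{202}} = 22032 \cdot \frac{202}{6622133} = \frac{4450464}{6622133}$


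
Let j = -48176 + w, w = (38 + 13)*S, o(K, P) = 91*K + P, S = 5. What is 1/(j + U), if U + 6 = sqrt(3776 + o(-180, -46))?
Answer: -4357/208819089 - 5*I*sqrt(506)/2297009979 ≈ -2.0865e-5 - 4.8965e-8*I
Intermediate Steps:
o(K, P) = P + 91*K
w = 255 (w = (38 + 13)*5 = 51*5 = 255)
j = -47921 (j = -48176 + 255 = -47921)
U = -6 + 5*I*sqrt(506) (U = -6 + sqrt(3776 + (-46 + 91*(-180))) = -6 + sqrt(3776 + (-46 - 16380)) = -6 + sqrt(3776 - 16426) = -6 + sqrt(-12650) = -6 + 5*I*sqrt(506) ≈ -6.0 + 112.47*I)
1/(j + U) = 1/(-47921 + (-6 + 5*I*sqrt(506))) = 1/(-47927 + 5*I*sqrt(506))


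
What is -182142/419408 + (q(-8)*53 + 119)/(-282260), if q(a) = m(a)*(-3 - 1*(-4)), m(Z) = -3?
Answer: -116805965/269050232 ≈ -0.43414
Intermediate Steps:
q(a) = -3 (q(a) = -3*(-3 - 1*(-4)) = -3*(-3 + 4) = -3*1 = -3)
-182142/419408 + (q(-8)*53 + 119)/(-282260) = -182142/419408 + (-3*53 + 119)/(-282260) = -182142*1/419408 + (-159 + 119)*(-1/282260) = -91071/209704 - 40*(-1/282260) = -91071/209704 + 2/14113 = -116805965/269050232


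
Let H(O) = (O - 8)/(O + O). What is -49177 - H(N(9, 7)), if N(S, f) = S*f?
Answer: -6196357/126 ≈ -49177.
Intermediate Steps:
H(O) = (-8 + O)/(2*O) (H(O) = (-8 + O)/((2*O)) = (-8 + O)*(1/(2*O)) = (-8 + O)/(2*O))
-49177 - H(N(9, 7)) = -49177 - (-8 + 9*7)/(2*(9*7)) = -49177 - (-8 + 63)/(2*63) = -49177 - 55/(2*63) = -49177 - 1*55/126 = -49177 - 55/126 = -6196357/126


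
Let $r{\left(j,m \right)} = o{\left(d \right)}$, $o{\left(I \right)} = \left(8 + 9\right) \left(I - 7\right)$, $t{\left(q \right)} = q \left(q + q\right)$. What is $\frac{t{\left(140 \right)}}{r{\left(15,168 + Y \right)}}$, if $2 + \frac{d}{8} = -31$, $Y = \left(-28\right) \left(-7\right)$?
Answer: $- \frac{39200}{4607} \approx -8.5088$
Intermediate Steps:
$t{\left(q \right)} = 2 q^{2}$ ($t{\left(q \right)} = q 2 q = 2 q^{2}$)
$Y = 196$
$d = -264$ ($d = -16 + 8 \left(-31\right) = -16 - 248 = -264$)
$o{\left(I \right)} = -119 + 17 I$ ($o{\left(I \right)} = 17 \left(-7 + I\right) = -119 + 17 I$)
$r{\left(j,m \right)} = -4607$ ($r{\left(j,m \right)} = -119 + 17 \left(-264\right) = -119 - 4488 = -4607$)
$\frac{t{\left(140 \right)}}{r{\left(15,168 + Y \right)}} = \frac{2 \cdot 140^{2}}{-4607} = 2 \cdot 19600 \left(- \frac{1}{4607}\right) = 39200 \left(- \frac{1}{4607}\right) = - \frac{39200}{4607}$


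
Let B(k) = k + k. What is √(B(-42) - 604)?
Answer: 4*I*√43 ≈ 26.23*I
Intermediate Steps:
B(k) = 2*k
√(B(-42) - 604) = √(2*(-42) - 604) = √(-84 - 604) = √(-688) = 4*I*√43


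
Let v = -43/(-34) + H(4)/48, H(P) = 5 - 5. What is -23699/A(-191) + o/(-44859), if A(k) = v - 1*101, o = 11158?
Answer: 36108020216/152116869 ≈ 237.37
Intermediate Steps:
H(P) = 0
v = 43/34 (v = -43/(-34) + 0/48 = -43*(-1/34) + 0*(1/48) = 43/34 + 0 = 43/34 ≈ 1.2647)
A(k) = -3391/34 (A(k) = 43/34 - 1*101 = 43/34 - 101 = -3391/34)
-23699/A(-191) + o/(-44859) = -23699/(-3391/34) + 11158/(-44859) = -23699*(-34/3391) + 11158*(-1/44859) = 805766/3391 - 11158/44859 = 36108020216/152116869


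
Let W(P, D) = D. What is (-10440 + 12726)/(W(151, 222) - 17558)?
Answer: -1143/8668 ≈ -0.13186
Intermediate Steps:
(-10440 + 12726)/(W(151, 222) - 17558) = (-10440 + 12726)/(222 - 17558) = 2286/(-17336) = 2286*(-1/17336) = -1143/8668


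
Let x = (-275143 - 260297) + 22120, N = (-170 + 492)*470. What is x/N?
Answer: -25666/7567 ≈ -3.3918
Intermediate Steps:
N = 151340 (N = 322*470 = 151340)
x = -513320 (x = -535440 + 22120 = -513320)
x/N = -513320/151340 = -513320*1/151340 = -25666/7567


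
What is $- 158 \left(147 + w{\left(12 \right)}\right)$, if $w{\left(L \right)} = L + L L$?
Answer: $-47874$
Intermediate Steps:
$w{\left(L \right)} = L + L^{2}$
$- 158 \left(147 + w{\left(12 \right)}\right) = - 158 \left(147 + 12 \left(1 + 12\right)\right) = - 158 \left(147 + 12 \cdot 13\right) = - 158 \left(147 + 156\right) = \left(-158\right) 303 = -47874$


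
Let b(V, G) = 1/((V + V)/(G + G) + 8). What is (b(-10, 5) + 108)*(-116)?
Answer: -37642/3 ≈ -12547.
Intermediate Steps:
b(V, G) = 1/(8 + V/G) (b(V, G) = 1/((2*V)/((2*G)) + 8) = 1/((2*V)*(1/(2*G)) + 8) = 1/(V/G + 8) = 1/(8 + V/G))
(b(-10, 5) + 108)*(-116) = (5/(-10 + 8*5) + 108)*(-116) = (5/(-10 + 40) + 108)*(-116) = (5/30 + 108)*(-116) = (5*(1/30) + 108)*(-116) = (1/6 + 108)*(-116) = (649/6)*(-116) = -37642/3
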